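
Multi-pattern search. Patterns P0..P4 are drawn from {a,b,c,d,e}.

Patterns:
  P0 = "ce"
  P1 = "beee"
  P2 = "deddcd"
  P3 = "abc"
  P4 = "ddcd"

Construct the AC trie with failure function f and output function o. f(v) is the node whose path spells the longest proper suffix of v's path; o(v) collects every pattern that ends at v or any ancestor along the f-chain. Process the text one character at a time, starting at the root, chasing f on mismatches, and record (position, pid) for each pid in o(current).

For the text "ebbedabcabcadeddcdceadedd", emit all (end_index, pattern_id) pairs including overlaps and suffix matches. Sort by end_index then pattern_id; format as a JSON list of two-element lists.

Build automaton:
Trie nodes:
  0='ε' goto a→13 b→3 c→1 d→7
  1='c' goto e→2
  2='ce' goto ·  [P0 ends]
  3='b' goto e→4
  4='be' goto e→5
  5='bee' goto e→6
  6='beee' goto ·  [P1 ends]
  7='d' goto d→16 e→8
  8='de' goto d→9
  9='ded' goto d→10
  10='dedd' goto c→11
  11='deddc' goto d→12
  12='deddcd' goto ·  [P2 ends]
  13='a' goto b→14
  14='ab' goto c→15
  15='abc' goto ·  [P3 ends]
  16='dd' goto c→17
  17='ddc' goto d→18
  18='ddcd' goto ·  [P4 ends]

BFS fail/out derivation:
  fail(1) 'c': from fail(0)=0 chase 'c': 0 ⇒ 0;  out=∅∪out(0)=∅
  fail(3) 'b': from fail(0)=0 chase 'b': 0 ⇒ 0;  out=∅∪out(0)=∅
  fail(7) 'd': from fail(0)=0 chase 'd': 0 ⇒ 0;  out=∅∪out(0)=∅
  fail(13) 'a': from fail(0)=0 chase 'a': 0 ⇒ 0;  out=∅∪out(0)=∅
  fail(2) 'ce': from fail(1)=0 chase 'e': 0 ⇒ 0;  out={0}∪out(0)={0}
  fail(4) 'be': from fail(3)=0 chase 'e': 0 ⇒ 0;  out=∅∪out(0)=∅
  fail(8) 'de': from fail(7)=0 chase 'e': 0 ⇒ 0;  out=∅∪out(0)=∅
  fail(14) 'ab': from fail(13)=0 chase 'b': 0 ⇒ 3;  out=∅∪out(3)=∅
  fail(16) 'dd': from fail(7)=0 chase 'd': 0 ⇒ 7;  out=∅∪out(7)=∅
  fail(5) 'bee': from fail(4)=0 chase 'e': 0 ⇒ 0;  out=∅∪out(0)=∅
  fail(9) 'ded': from fail(8)=0 chase 'd': 0 ⇒ 7;  out=∅∪out(7)=∅
  fail(15) 'abc': from fail(14)=3 chase 'c': 3→0 ⇒ 1;  out={3}∪out(1)={3}
  fail(17) 'ddc': from fail(16)=7 chase 'c': 7→0 ⇒ 1;  out=∅∪out(1)=∅
  fail(6) 'beee': from fail(5)=0 chase 'e': 0 ⇒ 0;  out={1}∪out(0)={1}
  fail(10) 'dedd': from fail(9)=7 chase 'd': 7 ⇒ 16;  out=∅∪out(16)=∅
  fail(18) 'ddcd': from fail(17)=1 chase 'd': 1→0 ⇒ 7;  out={4}∪out(7)={4}
  fail(11) 'deddc': from fail(10)=16 chase 'c': 16 ⇒ 17;  out=∅∪out(17)=∅
  fail(12) 'deddcd': from fail(11)=17 chase 'd': 17 ⇒ 18;  out={2}∪out(18)={2,4}

Run:
i=0 'e': node 0→0
i=1 'b': node 0→3
i=2 'b': node 3→3 (fail-walked)
i=3 'e': node 3→4
i=4 'd': node 4→7 (fail-walked)
i=5 'a': node 7→13 (fail-walked)
i=6 'b': node 13→14
i=7 'c': node 14→15  ** P3@[5:7]
i=8 'a': node 15→13 (fail-walked)
i=9 'b': node 13→14
i=10 'c': node 14→15  ** P3@[8:10]
i=11 'a': node 15→13 (fail-walked)
i=12 'd': node 13→7 (fail-walked)
i=13 'e': node 7→8
i=14 'd': node 8→9
i=15 'd': node 9→10
i=16 'c': node 10→11
i=17 'd': node 11→12  ** P2@[12:17],P4@[14:17]
i=18 'c': node 12→1 (fail-walked)
i=19 'e': node 1→2  ** P0@[18:19]
i=20 'a': node 2→13 (fail-walked)
i=21 'd': node 13→7 (fail-walked)
i=22 'e': node 7→8
i=23 'd': node 8→9
i=24 'd': node 9→10

Result: [[7,3],[10,3],[17,2],[17,4],[19,0]]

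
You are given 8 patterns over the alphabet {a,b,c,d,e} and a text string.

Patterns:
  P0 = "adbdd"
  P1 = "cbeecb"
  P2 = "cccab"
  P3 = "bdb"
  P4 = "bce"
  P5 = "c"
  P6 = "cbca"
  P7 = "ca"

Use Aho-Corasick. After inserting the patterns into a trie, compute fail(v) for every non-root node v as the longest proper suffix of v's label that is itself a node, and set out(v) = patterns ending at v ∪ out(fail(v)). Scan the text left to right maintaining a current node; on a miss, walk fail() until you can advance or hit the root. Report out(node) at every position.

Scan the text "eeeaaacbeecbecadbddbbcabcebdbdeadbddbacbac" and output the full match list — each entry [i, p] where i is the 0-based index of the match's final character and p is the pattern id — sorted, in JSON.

Build:
Trie nodes:
  0='ε' goto a→1 b→16 c→6
  1='a' goto d→2
  2='ad' goto b→3
  3='adb' goto d→4
  4='adbd' goto d→5
  5='adbdd' goto ·  ←P0
  6='c' goto a→23 b→7 c→12  ←P5
  7='cb' goto c→21 e→8
  8='cbe' goto e→9
  9='cbee' goto c→10
  10='cbeec' goto b→11
  11='cbeecb' goto ·  ←P1
  12='cc' goto c→13
  13='ccc' goto a→14
  14='ccca' goto b→15
  15='cccab' goto ·  ←P2
  16='b' goto c→19 d→17
  17='bd' goto b→18
  18='bdb' goto ·  ←P3
  19='bc' goto e→20
  20='bce' goto ·  ←P4
  21='cbc' goto a→22
  22='cbca' goto ·  ←P6
  23='ca' goto ·  ←P7

BFS fail/out derivation:
  fail(1) 'a': from fail(0)=0 chase 'a': 0 ⇒ 0;  out=∅∪out(0)=∅
  fail(6) 'c': from fail(0)=0 chase 'c': 0 ⇒ 0;  out={5}∪out(0)={5}
  fail(16) 'b': from fail(0)=0 chase 'b': 0 ⇒ 0;  out=∅∪out(0)=∅
  fail(2) 'ad': from fail(1)=0 chase 'd': 0 ⇒ 0;  out=∅∪out(0)=∅
  fail(7) 'cb': from fail(6)=0 chase 'b': 0 ⇒ 16;  out=∅∪out(16)=∅
  fail(12) 'cc': from fail(6)=0 chase 'c': 0 ⇒ 6;  out=∅∪out(6)={5}
  fail(17) 'bd': from fail(16)=0 chase 'd': 0 ⇒ 0;  out=∅∪out(0)=∅
  fail(19) 'bc': from fail(16)=0 chase 'c': 0 ⇒ 6;  out=∅∪out(6)={5}
  fail(23) 'ca': from fail(6)=0 chase 'a': 0 ⇒ 1;  out={7}∪out(1)={7}
  fail(3) 'adb': from fail(2)=0 chase 'b': 0 ⇒ 16;  out=∅∪out(16)=∅
  fail(8) 'cbe': from fail(7)=16 chase 'e': 16→0 ⇒ 0;  out=∅∪out(0)=∅
  fail(13) 'ccc': from fail(12)=6 chase 'c': 6 ⇒ 12;  out=∅∪out(12)={5}
  fail(18) 'bdb': from fail(17)=0 chase 'b': 0 ⇒ 16;  out={3}∪out(16)={3}
  fail(20) 'bce': from fail(19)=6 chase 'e': 6→0 ⇒ 0;  out={4}∪out(0)={4}
  fail(21) 'cbc': from fail(7)=16 chase 'c': 16 ⇒ 19;  out=∅∪out(19)={5}
  fail(4) 'adbd': from fail(3)=16 chase 'd': 16 ⇒ 17;  out=∅∪out(17)=∅
  fail(9) 'cbee': from fail(8)=0 chase 'e': 0 ⇒ 0;  out=∅∪out(0)=∅
  fail(14) 'ccca': from fail(13)=12 chase 'a': 12→6 ⇒ 23;  out=∅∪out(23)={7}
  fail(22) 'cbca': from fail(21)=19 chase 'a': 19→6 ⇒ 23;  out={6}∪out(23)={6,7}
  fail(5) 'adbdd': from fail(4)=17 chase 'd': 17→0 ⇒ 0;  out={0}∪out(0)={0}
  fail(10) 'cbeec': from fail(9)=0 chase 'c': 0 ⇒ 6;  out=∅∪out(6)={5}
  fail(15) 'cccab': from fail(14)=23 chase 'b': 23→1→0 ⇒ 16;  out={2}∪out(16)={2}
  fail(11) 'cbeecb': from fail(10)=6 chase 'b': 6 ⇒ 7;  out={1}∪out(7)={1}

Text stream:
i=0 'e': node 0→0
i=1 'e': node 0→0
i=2 'e': node 0→0
i=3 'a': node 0→1
i=4 'a': node 1→1 (via fail)
i=5 'a': node 1→1 (via fail)
i=6 'c': node 1→6 (via fail)  → match P5@[6:6]
i=7 'b': node 6→7
i=8 'e': node 7→8
i=9 'e': node 8→9
i=10 'c': node 9→10  → match P5@[10:10]
i=11 'b': node 10→11  → match P1@[6:11]
i=12 'e': node 11→8 (via fail)
i=13 'c': node 8→6 (via fail)  → match P5@[13:13]
i=14 'a': node 6→23  → match P7@[13:14]
i=15 'd': node 23→2 (via fail)
i=16 'b': node 2→3
i=17 'd': node 3→4
i=18 'd': node 4→5  → match P0@[14:18]
i=19 'b': node 5→16 (via fail)
i=20 'b': node 16→16 (via fail)
i=21 'c': node 16→19  → match P5@[21:21]
i=22 'a': node 19→23 (via fail)  → match P7@[21:22]
i=23 'b': node 23→16 (via fail)
i=24 'c': node 16→19  → match P5@[24:24]
i=25 'e': node 19→20  → match P4@[23:25]
i=26 'b': node 20→16 (via fail)
i=27 'd': node 16→17
i=28 'b': node 17→18  → match P3@[26:28]
i=29 'd': node 18→17 (via fail)
i=30 'e': node 17→0 (via fail)
i=31 'a': node 0→1
i=32 'd': node 1→2
i=33 'b': node 2→3
i=34 'd': node 3→4
i=35 'd': node 4→5  → match P0@[31:35]
i=36 'b': node 5→16 (via fail)
i=37 'a': node 16→1 (via fail)
i=38 'c': node 1→6 (via fail)  → match P5@[38:38]
i=39 'b': node 6→7
i=40 'a': node 7→1 (via fail)
i=41 'c': node 1→6 (via fail)  → match P5@[41:41]

Matches: [[6,5],[10,5],[11,1],[13,5],[14,7],[18,0],[21,5],[22,7],[24,5],[25,4],[28,3],[35,0],[38,5],[41,5]]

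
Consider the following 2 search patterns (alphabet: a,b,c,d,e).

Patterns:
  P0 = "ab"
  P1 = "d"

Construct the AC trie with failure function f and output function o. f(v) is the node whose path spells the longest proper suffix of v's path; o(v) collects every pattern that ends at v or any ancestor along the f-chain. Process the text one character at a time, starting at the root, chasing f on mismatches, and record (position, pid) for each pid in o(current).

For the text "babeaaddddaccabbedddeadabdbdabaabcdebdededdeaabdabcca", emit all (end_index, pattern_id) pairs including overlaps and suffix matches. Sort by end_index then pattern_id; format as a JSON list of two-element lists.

Build:
Trie (insert patterns):
  n0 'ε': a→1 d→3
  n1 'a': b→2
  n2 'ab': ·  [P0 ends]
  n3 'd': ·  [P1 ends]

Failure links (BFS by depth):
  n1('a'): parent n0 fail=0; on 'a' 0 → fail=0;  out ∅∪∅=∅
  n3('d'): parent n0 fail=0; on 'd' 0 → fail=0;  out {1}∪∅={1}
  n2('ab'): parent n1 fail=0; on 'b' 0 → fail=0;  out {0}∪∅={0}

Scan:
i=0 'b': node 0→0
i=1 'a': node 0→1
i=2 'b': node 1→2  ** P0@[1:2]
i=3 'e': node 2→0 (via fail)
i=4 'a': node 0→1
i=5 'a': node 1→1 (via fail)
i=6 'd': node 1→3 (via fail)  ** P1@[6:6]
i=7 'd': node 3→3 (via fail)  ** P1@[7:7]
i=8 'd': node 3→3 (via fail)  ** P1@[8:8]
i=9 'd': node 3→3 (via fail)  ** P1@[9:9]
i=10 'a': node 3→1 (via fail)
i=11 'c': node 1→0 (via fail)
i=12 'c': node 0→0
i=13 'a': node 0→1
i=14 'b': node 1→2  ** P0@[13:14]
i=15 'b': node 2→0 (via fail)
i=16 'e': node 0→0
i=17 'd': node 0→3  ** P1@[17:17]
i=18 'd': node 3→3 (via fail)  ** P1@[18:18]
i=19 'd': node 3→3 (via fail)  ** P1@[19:19]
i=20 'e': node 3→0 (via fail)
i=21 'a': node 0→1
i=22 'd': node 1→3 (via fail)  ** P1@[22:22]
i=23 'a': node 3→1 (via fail)
i=24 'b': node 1→2  ** P0@[23:24]
i=25 'd': node 2→3 (via fail)  ** P1@[25:25]
i=26 'b': node 3→0 (via fail)
i=27 'd': node 0→3  ** P1@[27:27]
i=28 'a': node 3→1 (via fail)
i=29 'b': node 1→2  ** P0@[28:29]
i=30 'a': node 2→1 (via fail)
i=31 'a': node 1→1 (via fail)
i=32 'b': node 1→2  ** P0@[31:32]
i=33 'c': node 2→0 (via fail)
i=34 'd': node 0→3  ** P1@[34:34]
i=35 'e': node 3→0 (via fail)
i=36 'b': node 0→0
i=37 'd': node 0→3  ** P1@[37:37]
i=38 'e': node 3→0 (via fail)
i=39 'd': node 0→3  ** P1@[39:39]
i=40 'e': node 3→0 (via fail)
i=41 'd': node 0→3  ** P1@[41:41]
i=42 'd': node 3→3 (via fail)  ** P1@[42:42]
i=43 'e': node 3→0 (via fail)
i=44 'a': node 0→1
i=45 'a': node 1→1 (via fail)
i=46 'b': node 1→2  ** P0@[45:46]
i=47 'd': node 2→3 (via fail)  ** P1@[47:47]
i=48 'a': node 3→1 (via fail)
i=49 'b': node 1→2  ** P0@[48:49]
i=50 'c': node 2→0 (via fail)
i=51 'c': node 0→0
i=52 'a': node 0→1

Result: [[2,0],[6,1],[7,1],[8,1],[9,1],[14,0],[17,1],[18,1],[19,1],[22,1],[24,0],[25,1],[27,1],[29,0],[32,0],[34,1],[37,1],[39,1],[41,1],[42,1],[46,0],[47,1],[49,0]]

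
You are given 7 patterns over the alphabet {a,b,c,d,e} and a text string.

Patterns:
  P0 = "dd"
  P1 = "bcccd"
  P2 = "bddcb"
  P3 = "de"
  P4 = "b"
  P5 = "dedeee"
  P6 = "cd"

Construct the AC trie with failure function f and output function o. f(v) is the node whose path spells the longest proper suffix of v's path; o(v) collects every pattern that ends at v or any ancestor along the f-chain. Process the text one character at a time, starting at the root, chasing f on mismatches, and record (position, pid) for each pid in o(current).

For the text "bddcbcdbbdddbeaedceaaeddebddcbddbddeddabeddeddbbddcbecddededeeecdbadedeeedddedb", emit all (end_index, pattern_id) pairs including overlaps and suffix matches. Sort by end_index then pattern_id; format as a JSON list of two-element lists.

Build:
Trie nodes:
  n0 'ε': b→3 c→17 d→1
  n1 'd': d→2 e→12
  n2 'dd': ·  [P0 ends]
  n3 'b': c→4 d→8  [P4 ends]
  n4 'bc': c→5
  n5 'bcc': c→6
  n6 'bccc': d→7
  n7 'bcccd': ·  [P1 ends]
  n8 'bd': d→9
  n9 'bdd': c→10
  n10 'bddc': b→11
  n11 'bddcb': ·  [P2 ends]
  n12 'de': d→13  [P3 ends]
  n13 'ded': e→14
  n14 'dede': e→15
  n15 'dedee': e→16
  n16 'dedeee': ·  [P5 ends]
  n17 'c': d→18
  n18 'cd': ·  [P6 ends]

BFS fail/out derivation:
  fail(1) 'd': from fail(0)=0 chase 'd': 0 ⇒ 0;  out=∅∪out(0)=∅
  fail(3) 'b': from fail(0)=0 chase 'b': 0 ⇒ 0;  out={4}∪out(0)={4}
  fail(17) 'c': from fail(0)=0 chase 'c': 0 ⇒ 0;  out=∅∪out(0)=∅
  fail(2) 'dd': from fail(1)=0 chase 'd': 0 ⇒ 1;  out={0}∪out(1)={0}
  fail(4) 'bc': from fail(3)=0 chase 'c': 0 ⇒ 17;  out=∅∪out(17)=∅
  fail(8) 'bd': from fail(3)=0 chase 'd': 0 ⇒ 1;  out=∅∪out(1)=∅
  fail(12) 'de': from fail(1)=0 chase 'e': 0 ⇒ 0;  out={3}∪out(0)={3}
  fail(18) 'cd': from fail(17)=0 chase 'd': 0 ⇒ 1;  out={6}∪out(1)={6}
  fail(5) 'bcc': from fail(4)=17 chase 'c': 17→0 ⇒ 17;  out=∅∪out(17)=∅
  fail(9) 'bdd': from fail(8)=1 chase 'd': 1 ⇒ 2;  out=∅∪out(2)={0}
  fail(13) 'ded': from fail(12)=0 chase 'd': 0 ⇒ 1;  out=∅∪out(1)=∅
  fail(6) 'bccc': from fail(5)=17 chase 'c': 17→0 ⇒ 17;  out=∅∪out(17)=∅
  fail(10) 'bddc': from fail(9)=2 chase 'c': 2→1→0 ⇒ 17;  out=∅∪out(17)=∅
  fail(14) 'dede': from fail(13)=1 chase 'e': 1 ⇒ 12;  out=∅∪out(12)={3}
  fail(7) 'bcccd': from fail(6)=17 chase 'd': 17 ⇒ 18;  out={1}∪out(18)={1,6}
  fail(11) 'bddcb': from fail(10)=17 chase 'b': 17→0 ⇒ 3;  out={2}∪out(3)={2,4}
  fail(15) 'dedee': from fail(14)=12 chase 'e': 12→0 ⇒ 0;  out=∅∪out(0)=∅
  fail(16) 'dedeee': from fail(15)=0 chase 'e': 0 ⇒ 0;  out={5}∪out(0)={5}

Text stream:
i=0 'b': node 0→3  emit P4@[0:0]
i=1 'd': node 3→8
i=2 'd': node 8→9  emit P0@[1:2]
i=3 'c': node 9→10
i=4 'b': node 10→11  emit P2@[0:4],P4@[4:4]
i=5 'c': node 11→4 ·f
i=6 'd': node 4→18 ·f  emit P6@[5:6]
i=7 'b': node 18→3 ·f  emit P4@[7:7]
i=8 'b': node 3→3 ·f  emit P4@[8:8]
i=9 'd': node 3→8
i=10 'd': node 8→9  emit P0@[9:10]
i=11 'd': node 9→2 ·f  emit P0@[10:11]
i=12 'b': node 2→3 ·f  emit P4@[12:12]
i=13 'e': node 3→0 ·f
i=14 'a': node 0→0
i=15 'e': node 0→0
i=16 'd': node 0→1
i=17 'c': node 1→17 ·f
i=18 'e': node 17→0 ·f
i=19 'a': node 0→0
i=20 'a': node 0→0
i=21 'e': node 0→0
i=22 'd': node 0→1
i=23 'd': node 1→2  emit P0@[22:23]
i=24 'e': node 2→12 ·f  emit P3@[23:24]
i=25 'b': node 12→3 ·f  emit P4@[25:25]
i=26 'd': node 3→8
i=27 'd': node 8→9  emit P0@[26:27]
i=28 'c': node 9→10
i=29 'b': node 10→11  emit P2@[25:29],P4@[29:29]
i=30 'd': node 11→8 ·f
i=31 'd': node 8→9  emit P0@[30:31]
i=32 'b': node 9→3 ·f  emit P4@[32:32]
i=33 'd': node 3→8
i=34 'd': node 8→9  emit P0@[33:34]
i=35 'e': node 9→12 ·f  emit P3@[34:35]
i=36 'd': node 12→13
i=37 'd': node 13→2 ·f  emit P0@[36:37]
i=38 'a': node 2→0 ·f
i=39 'b': node 0→3  emit P4@[39:39]
i=40 'e': node 3→0 ·f
i=41 'd': node 0→1
i=42 'd': node 1→2  emit P0@[41:42]
i=43 'e': node 2→12 ·f  emit P3@[42:43]
i=44 'd': node 12→13
i=45 'd': node 13→2 ·f  emit P0@[44:45]
i=46 'b': node 2→3 ·f  emit P4@[46:46]
i=47 'b': node 3→3 ·f  emit P4@[47:47]
i=48 'd': node 3→8
i=49 'd': node 8→9  emit P0@[48:49]
i=50 'c': node 9→10
i=51 'b': node 10→11  emit P2@[47:51],P4@[51:51]
i=52 'e': node 11→0 ·f
i=53 'c': node 0→17
i=54 'd': node 17→18  emit P6@[53:54]
i=55 'd': node 18→2 ·f  emit P0@[54:55]
i=56 'e': node 2→12 ·f  emit P3@[55:56]
i=57 'd': node 12→13
i=58 'e': node 13→14  emit P3@[57:58]
i=59 'd': node 14→13 ·f
i=60 'e': node 13→14  emit P3@[59:60]
i=61 'e': node 14→15
i=62 'e': node 15→16  emit P5@[57:62]
i=63 'c': node 16→17 ·f
i=64 'd': node 17→18  emit P6@[63:64]
i=65 'b': node 18→3 ·f  emit P4@[65:65]
i=66 'a': node 3→0 ·f
i=67 'd': node 0→1
i=68 'e': node 1→12  emit P3@[67:68]
i=69 'd': node 12→13
i=70 'e': node 13→14  emit P3@[69:70]
i=71 'e': node 14→15
i=72 'e': node 15→16  emit P5@[67:72]
i=73 'd': node 16→1 ·f
i=74 'd': node 1→2  emit P0@[73:74]
i=75 'd': node 2→2 ·f  emit P0@[74:75]
i=76 'e': node 2→12 ·f  emit P3@[75:76]
i=77 'd': node 12→13
i=78 'b': node 13→3 ·f  emit P4@[78:78]

All matches (sorted): [[0,4],[2,0],[4,2],[4,4],[6,6],[7,4],[8,4],[10,0],[11,0],[12,4],[23,0],[24,3],[25,4],[27,0],[29,2],[29,4],[31,0],[32,4],[34,0],[35,3],[37,0],[39,4],[42,0],[43,3],[45,0],[46,4],[47,4],[49,0],[51,2],[51,4],[54,6],[55,0],[56,3],[58,3],[60,3],[62,5],[64,6],[65,4],[68,3],[70,3],[72,5],[74,0],[75,0],[76,3],[78,4]]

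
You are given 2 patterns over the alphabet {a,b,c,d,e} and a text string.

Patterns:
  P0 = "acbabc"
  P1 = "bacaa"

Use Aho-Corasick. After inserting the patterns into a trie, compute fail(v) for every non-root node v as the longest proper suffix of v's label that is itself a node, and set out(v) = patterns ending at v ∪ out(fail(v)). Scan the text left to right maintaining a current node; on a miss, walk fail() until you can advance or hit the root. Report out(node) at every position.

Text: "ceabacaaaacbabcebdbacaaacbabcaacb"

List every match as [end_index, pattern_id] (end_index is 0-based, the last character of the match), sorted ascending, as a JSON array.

Build:
Trie (insert patterns):
  n0 'ε': a→1 b→7
  n1 'a': c→2
  n2 'ac': b→3
  n3 'acb': a→4
  n4 'acba': b→5
  n5 'acbab': c→6
  n6 'acbabc': ·  [P0 ends]
  n7 'b': a→8
  n8 'ba': c→9
  n9 'bac': a→10
  n10 'baca': a→11
  n11 'bacaa': ·  [P1 ends]

BFS fail/out derivation:
  fail(1) 'a': from fail(0)=0 chase 'a': 0 ⇒ 0;  out=∅∪out(0)=∅
  fail(7) 'b': from fail(0)=0 chase 'b': 0 ⇒ 0;  out=∅∪out(0)=∅
  fail(2) 'ac': from fail(1)=0 chase 'c': 0 ⇒ 0;  out=∅∪out(0)=∅
  fail(8) 'ba': from fail(7)=0 chase 'a': 0 ⇒ 1;  out=∅∪out(1)=∅
  fail(3) 'acb': from fail(2)=0 chase 'b': 0 ⇒ 7;  out=∅∪out(7)=∅
  fail(9) 'bac': from fail(8)=1 chase 'c': 1 ⇒ 2;  out=∅∪out(2)=∅
  fail(4) 'acba': from fail(3)=7 chase 'a': 7 ⇒ 8;  out=∅∪out(8)=∅
  fail(10) 'baca': from fail(9)=2 chase 'a': 2→0 ⇒ 1;  out=∅∪out(1)=∅
  fail(5) 'acbab': from fail(4)=8 chase 'b': 8→1→0 ⇒ 7;  out=∅∪out(7)=∅
  fail(11) 'bacaa': from fail(10)=1 chase 'a': 1→0 ⇒ 1;  out={1}∪out(1)={1}
  fail(6) 'acbabc': from fail(5)=7 chase 'c': 7→0 ⇒ 0;  out={0}∪out(0)={0}

Text stream:
i=0 'c': node 0→0
i=1 'e': node 0→0
i=2 'a': node 0→1
i=3 'b': node 1→7 ·f
i=4 'a': node 7→8
i=5 'c': node 8→9
i=6 'a': node 9→10
i=7 'a': node 10→11  emit P1@[3:7]
i=8 'a': node 11→1 ·f
i=9 'a': node 1→1 ·f
i=10 'c': node 1→2
i=11 'b': node 2→3
i=12 'a': node 3→4
i=13 'b': node 4→5
i=14 'c': node 5→6  emit P0@[9:14]
i=15 'e': node 6→0 ·f
i=16 'b': node 0→7
i=17 'd': node 7→0 ·f
i=18 'b': node 0→7
i=19 'a': node 7→8
i=20 'c': node 8→9
i=21 'a': node 9→10
i=22 'a': node 10→11  emit P1@[18:22]
i=23 'a': node 11→1 ·f
i=24 'c': node 1→2
i=25 'b': node 2→3
i=26 'a': node 3→4
i=27 'b': node 4→5
i=28 'c': node 5→6  emit P0@[23:28]
i=29 'a': node 6→1 ·f
i=30 'a': node 1→1 ·f
i=31 'c': node 1→2
i=32 'b': node 2→3

Matches: [[7,1],[14,0],[22,1],[28,0]]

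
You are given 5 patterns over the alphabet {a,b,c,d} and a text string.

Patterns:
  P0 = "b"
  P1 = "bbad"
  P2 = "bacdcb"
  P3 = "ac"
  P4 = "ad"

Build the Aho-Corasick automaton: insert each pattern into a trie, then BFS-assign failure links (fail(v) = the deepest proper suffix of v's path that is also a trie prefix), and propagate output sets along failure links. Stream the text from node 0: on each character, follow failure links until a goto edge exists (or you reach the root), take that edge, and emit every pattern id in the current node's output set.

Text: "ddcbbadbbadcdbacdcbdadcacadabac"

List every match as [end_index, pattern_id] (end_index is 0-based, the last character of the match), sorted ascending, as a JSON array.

Build:
Trie nodes:
  n0 'ε': a→10 b→1
  n1 'b': a→5 b→2  [P0 ends]
  n2 'bb': a→3
  n3 'bba': d→4
  n4 'bbad': ·  [P1 ends]
  n5 'ba': c→6
  n6 'bac': d→7
  n7 'bacd': c→8
  n8 'bacdc': b→9
  n9 'bacdcb': ·  [P2 ends]
  n10 'a': c→11 d→12
  n11 'ac': ·  [P3 ends]
  n12 'ad': ·  [P4 ends]

BFS fail/out derivation:
  fail(1) 'b': from fail(0)=0 chase 'b': 0 ⇒ 0;  out={0}∪out(0)={0}
  fail(10) 'a': from fail(0)=0 chase 'a': 0 ⇒ 0;  out=∅∪out(0)=∅
  fail(2) 'bb': from fail(1)=0 chase 'b': 0 ⇒ 1;  out=∅∪out(1)={0}
  fail(5) 'ba': from fail(1)=0 chase 'a': 0 ⇒ 10;  out=∅∪out(10)=∅
  fail(11) 'ac': from fail(10)=0 chase 'c': 0 ⇒ 0;  out={3}∪out(0)={3}
  fail(12) 'ad': from fail(10)=0 chase 'd': 0 ⇒ 0;  out={4}∪out(0)={4}
  fail(3) 'bba': from fail(2)=1 chase 'a': 1 ⇒ 5;  out=∅∪out(5)=∅
  fail(6) 'bac': from fail(5)=10 chase 'c': 10 ⇒ 11;  out=∅∪out(11)={3}
  fail(4) 'bbad': from fail(3)=5 chase 'd': 5→10 ⇒ 12;  out={1}∪out(12)={1,4}
  fail(7) 'bacd': from fail(6)=11 chase 'd': 11→0 ⇒ 0;  out=∅∪out(0)=∅
  fail(8) 'bacdc': from fail(7)=0 chase 'c': 0 ⇒ 0;  out=∅∪out(0)=∅
  fail(9) 'bacdcb': from fail(8)=0 chase 'b': 0 ⇒ 1;  out={2}∪out(1)={0,2}

Run:
i=0 'd': node 0→0
i=1 'd': node 0→0
i=2 'c': node 0→0
i=3 'b': node 0→1  → match P0@[3:3]
i=4 'b': node 1→2  → match P0@[4:4]
i=5 'a': node 2→3
i=6 'd': node 3→4  → match P1@[3:6],P4@[5:6]
i=7 'b': node 4→1 (via fail)  → match P0@[7:7]
i=8 'b': node 1→2  → match P0@[8:8]
i=9 'a': node 2→3
i=10 'd': node 3→4  → match P1@[7:10],P4@[9:10]
i=11 'c': node 4→0 (via fail)
i=12 'd': node 0→0
i=13 'b': node 0→1  → match P0@[13:13]
i=14 'a': node 1→5
i=15 'c': node 5→6  → match P3@[14:15]
i=16 'd': node 6→7
i=17 'c': node 7→8
i=18 'b': node 8→9  → match P0@[18:18],P2@[13:18]
i=19 'd': node 9→0 (via fail)
i=20 'a': node 0→10
i=21 'd': node 10→12  → match P4@[20:21]
i=22 'c': node 12→0 (via fail)
i=23 'a': node 0→10
i=24 'c': node 10→11  → match P3@[23:24]
i=25 'a': node 11→10 (via fail)
i=26 'd': node 10→12  → match P4@[25:26]
i=27 'a': node 12→10 (via fail)
i=28 'b': node 10→1 (via fail)  → match P0@[28:28]
i=29 'a': node 1→5
i=30 'c': node 5→6  → match P3@[29:30]

Matches: [[3,0],[4,0],[6,1],[6,4],[7,0],[8,0],[10,1],[10,4],[13,0],[15,3],[18,0],[18,2],[21,4],[24,3],[26,4],[28,0],[30,3]]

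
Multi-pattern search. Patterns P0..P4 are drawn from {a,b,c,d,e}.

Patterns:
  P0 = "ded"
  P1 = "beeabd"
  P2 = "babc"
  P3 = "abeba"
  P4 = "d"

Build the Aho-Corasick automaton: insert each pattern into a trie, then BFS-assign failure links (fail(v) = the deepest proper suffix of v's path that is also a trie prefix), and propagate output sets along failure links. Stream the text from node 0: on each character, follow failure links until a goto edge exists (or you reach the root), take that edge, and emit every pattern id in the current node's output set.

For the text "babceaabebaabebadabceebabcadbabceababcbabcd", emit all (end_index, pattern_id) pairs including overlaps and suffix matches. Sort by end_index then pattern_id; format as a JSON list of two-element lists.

Construct AC machine:
Trie nodes:
  n0 'ε': a→13 b→4 d→1
  n1 'd': e→2  ←P4
  n2 'de': d→3
  n3 'ded': ·  ←P0
  n4 'b': a→10 e→5
  n5 'be': e→6
  n6 'bee': a→7
  n7 'beea': b→8
  n8 'beeab': d→9
  n9 'beeabd': ·  ←P1
  n10 'ba': b→11
  n11 'bab': c→12
  n12 'babc': ·  ←P2
  n13 'a': b→14
  n14 'ab': e→15
  n15 'abe': b→16
  n16 'abeb': a→17
  n17 'abeba': ·  ←P3

Failure links (BFS by depth):
  fail(1) 'd': from fail(0)=0 chase 'd': 0 ⇒ 0;  out={4}∪out(0)={4}
  fail(4) 'b': from fail(0)=0 chase 'b': 0 ⇒ 0;  out=∅∪out(0)=∅
  fail(13) 'a': from fail(0)=0 chase 'a': 0 ⇒ 0;  out=∅∪out(0)=∅
  fail(2) 'de': from fail(1)=0 chase 'e': 0 ⇒ 0;  out=∅∪out(0)=∅
  fail(5) 'be': from fail(4)=0 chase 'e': 0 ⇒ 0;  out=∅∪out(0)=∅
  fail(10) 'ba': from fail(4)=0 chase 'a': 0 ⇒ 13;  out=∅∪out(13)=∅
  fail(14) 'ab': from fail(13)=0 chase 'b': 0 ⇒ 4;  out=∅∪out(4)=∅
  fail(3) 'ded': from fail(2)=0 chase 'd': 0 ⇒ 1;  out={0}∪out(1)={0,4}
  fail(6) 'bee': from fail(5)=0 chase 'e': 0 ⇒ 0;  out=∅∪out(0)=∅
  fail(11) 'bab': from fail(10)=13 chase 'b': 13 ⇒ 14;  out=∅∪out(14)=∅
  fail(15) 'abe': from fail(14)=4 chase 'e': 4 ⇒ 5;  out=∅∪out(5)=∅
  fail(7) 'beea': from fail(6)=0 chase 'a': 0 ⇒ 13;  out=∅∪out(13)=∅
  fail(12) 'babc': from fail(11)=14 chase 'c': 14→4→0 ⇒ 0;  out={2}∪out(0)={2}
  fail(16) 'abeb': from fail(15)=5 chase 'b': 5→0 ⇒ 4;  out=∅∪out(4)=∅
  fail(8) 'beeab': from fail(7)=13 chase 'b': 13 ⇒ 14;  out=∅∪out(14)=∅
  fail(17) 'abeba': from fail(16)=4 chase 'a': 4 ⇒ 10;  out={3}∪out(10)={3}
  fail(9) 'beeabd': from fail(8)=14 chase 'd': 14→4→0 ⇒ 1;  out={1}∪out(1)={1,4}

Scan:
[0] read 'b'  n0⇒n4
[1] read 'a'  n4⇒n10
[2] read 'b'  n10⇒n11
[3] read 'c'  n11⇒n12  → match P2@[0:3]
[4] read 'e'  n12⇒n0 ·f
[5] read 'a'  n0⇒n13
[6] read 'a'  n13⇒n13 ·f
[7] read 'b'  n13⇒n14
[8] read 'e'  n14⇒n15
[9] read 'b'  n15⇒n16
[10] read 'a'  n16⇒n17  → match P3@[6:10]
[11] read 'a'  n17⇒n13 ·f
[12] read 'b'  n13⇒n14
[13] read 'e'  n14⇒n15
[14] read 'b'  n15⇒n16
[15] read 'a'  n16⇒n17  → match P3@[11:15]
[16] read 'd'  n17⇒n1 ·f  → match P4@[16:16]
[17] read 'a'  n1⇒n13 ·f
[18] read 'b'  n13⇒n14
[19] read 'c'  n14⇒n0 ·f
[20] read 'e'  n0⇒n0
[21] read 'e'  n0⇒n0
[22] read 'b'  n0⇒n4
[23] read 'a'  n4⇒n10
[24] read 'b'  n10⇒n11
[25] read 'c'  n11⇒n12  → match P2@[22:25]
[26] read 'a'  n12⇒n13 ·f
[27] read 'd'  n13⇒n1 ·f  → match P4@[27:27]
[28] read 'b'  n1⇒n4 ·f
[29] read 'a'  n4⇒n10
[30] read 'b'  n10⇒n11
[31] read 'c'  n11⇒n12  → match P2@[28:31]
[32] read 'e'  n12⇒n0 ·f
[33] read 'a'  n0⇒n13
[34] read 'b'  n13⇒n14
[35] read 'a'  n14⇒n10 ·f
[36] read 'b'  n10⇒n11
[37] read 'c'  n11⇒n12  → match P2@[34:37]
[38] read 'b'  n12⇒n4 ·f
[39] read 'a'  n4⇒n10
[40] read 'b'  n10⇒n11
[41] read 'c'  n11⇒n12  → match P2@[38:41]
[42] read 'd'  n12⇒n1 ·f  → match P4@[42:42]

Matches: [[3,2],[10,3],[15,3],[16,4],[25,2],[27,4],[31,2],[37,2],[41,2],[42,4]]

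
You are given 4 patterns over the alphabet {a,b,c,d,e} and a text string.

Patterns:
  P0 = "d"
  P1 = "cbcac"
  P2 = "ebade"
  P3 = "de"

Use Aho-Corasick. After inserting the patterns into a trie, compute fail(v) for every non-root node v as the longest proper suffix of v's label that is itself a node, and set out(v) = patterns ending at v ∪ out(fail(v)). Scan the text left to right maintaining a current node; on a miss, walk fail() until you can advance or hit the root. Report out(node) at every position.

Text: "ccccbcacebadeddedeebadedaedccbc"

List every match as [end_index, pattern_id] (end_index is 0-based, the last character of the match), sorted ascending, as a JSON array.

Build automaton:
Trie nodes:
  n0 'ε': c→2 d→1 e→7
  n1 'd': e→12  ←P0
  n2 'c': b→3
  n3 'cb': c→4
  n4 'cbc': a→5
  n5 'cbca': c→6
  n6 'cbcac': ·  ←P1
  n7 'e': b→8
  n8 'eb': a→9
  n9 'eba': d→10
  n10 'ebad': e→11
  n11 'ebade': ·  ←P2
  n12 'de': ·  ←P3

Failure links (BFS by depth):
  n1('d'): parent n0 fail=0; on 'd' 0 → fail=0;  out {0}∪∅={0}
  n2('c'): parent n0 fail=0; on 'c' 0 → fail=0;  out ∅∪∅=∅
  n7('e'): parent n0 fail=0; on 'e' 0 → fail=0;  out ∅∪∅=∅
  n3('cb'): parent n2 fail=0; on 'b' 0 → fail=0;  out ∅∪∅=∅
  n8('eb'): parent n7 fail=0; on 'b' 0 → fail=0;  out ∅∪∅=∅
  n12('de'): parent n1 fail=0; on 'e' 0 → fail=7;  out {3}∪∅={3}
  n4('cbc'): parent n3 fail=0; on 'c' 0 → fail=2;  out ∅∪∅=∅
  n9('eba'): parent n8 fail=0; on 'a' 0 → fail=0;  out ∅∪∅=∅
  n5('cbca'): parent n4 fail=2; on 'a' 2→0 → fail=0;  out ∅∪∅=∅
  n10('ebad'): parent n9 fail=0; on 'd' 0 → fail=1;  out ∅∪{0}={0}
  n6('cbcac'): parent n5 fail=0; on 'c' 0 → fail=2;  out {1}∪∅={1}
  n11('ebade'): parent n10 fail=1; on 'e' 1 → fail=12;  out {2}∪{3}={2,3}

Run:
[0] read 'c'  n0⇒n2
[1] read 'c'  n2⇒n2 (via fail)
[2] read 'c'  n2⇒n2 (via fail)
[3] read 'c'  n2⇒n2 (via fail)
[4] read 'b'  n2⇒n3
[5] read 'c'  n3⇒n4
[6] read 'a'  n4⇒n5
[7] read 'c'  n5⇒n6  → match P1@[3:7]
[8] read 'e'  n6⇒n7 (via fail)
[9] read 'b'  n7⇒n8
[10] read 'a'  n8⇒n9
[11] read 'd'  n9⇒n10  → match P0@[11:11]
[12] read 'e'  n10⇒n11  → match P2@[8:12],P3@[11:12]
[13] read 'd'  n11⇒n1 (via fail)  → match P0@[13:13]
[14] read 'd'  n1⇒n1 (via fail)  → match P0@[14:14]
[15] read 'e'  n1⇒n12  → match P3@[14:15]
[16] read 'd'  n12⇒n1 (via fail)  → match P0@[16:16]
[17] read 'e'  n1⇒n12  → match P3@[16:17]
[18] read 'e'  n12⇒n7 (via fail)
[19] read 'b'  n7⇒n8
[20] read 'a'  n8⇒n9
[21] read 'd'  n9⇒n10  → match P0@[21:21]
[22] read 'e'  n10⇒n11  → match P2@[18:22],P3@[21:22]
[23] read 'd'  n11⇒n1 (via fail)  → match P0@[23:23]
[24] read 'a'  n1⇒n0 (via fail)
[25] read 'e'  n0⇒n7
[26] read 'd'  n7⇒n1 (via fail)  → match P0@[26:26]
[27] read 'c'  n1⇒n2 (via fail)
[28] read 'c'  n2⇒n2 (via fail)
[29] read 'b'  n2⇒n3
[30] read 'c'  n3⇒n4

All matches (sorted): [[7,1],[11,0],[12,2],[12,3],[13,0],[14,0],[15,3],[16,0],[17,3],[21,0],[22,2],[22,3],[23,0],[26,0]]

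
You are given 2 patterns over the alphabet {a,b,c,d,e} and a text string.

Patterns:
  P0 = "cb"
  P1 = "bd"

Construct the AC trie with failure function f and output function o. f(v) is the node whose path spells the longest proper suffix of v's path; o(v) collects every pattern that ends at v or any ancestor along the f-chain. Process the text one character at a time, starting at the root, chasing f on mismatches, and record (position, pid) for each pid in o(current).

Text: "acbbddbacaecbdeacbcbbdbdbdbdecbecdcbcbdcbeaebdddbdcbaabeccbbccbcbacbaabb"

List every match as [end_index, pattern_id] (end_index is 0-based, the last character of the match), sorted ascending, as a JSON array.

Build:
Trie (insert patterns):
  n0 'ε': b→3 c→1
  n1 'c': b→2
  n2 'cb': ·  [P0 ends]
  n3 'b': d→4
  n4 'bd': ·  [P1 ends]

Failure links (BFS by depth):
  fail(1) 'c': from fail(0)=0 chase 'c': 0 ⇒ 0;  out=∅∪out(0)=∅
  fail(3) 'b': from fail(0)=0 chase 'b': 0 ⇒ 0;  out=∅∪out(0)=∅
  fail(2) 'cb': from fail(1)=0 chase 'b': 0 ⇒ 3;  out={0}∪out(3)={0}
  fail(4) 'bd': from fail(3)=0 chase 'd': 0 ⇒ 0;  out={1}∪out(0)={1}

Scan:
[0] read 'a'  n0⇒n0
[1] read 'c'  n0⇒n1
[2] read 'b'  n1⇒n2  emit P0@[1:2]
[3] read 'b'  n2⇒n3 (fail-walked)
[4] read 'd'  n3⇒n4  emit P1@[3:4]
[5] read 'd'  n4⇒n0 (fail-walked)
[6] read 'b'  n0⇒n3
[7] read 'a'  n3⇒n0 (fail-walked)
[8] read 'c'  n0⇒n1
[9] read 'a'  n1⇒n0 (fail-walked)
[10] read 'e'  n0⇒n0
[11] read 'c'  n0⇒n1
[12] read 'b'  n1⇒n2  emit P0@[11:12]
[13] read 'd'  n2⇒n4 (fail-walked)  emit P1@[12:13]
[14] read 'e'  n4⇒n0 (fail-walked)
[15] read 'a'  n0⇒n0
[16] read 'c'  n0⇒n1
[17] read 'b'  n1⇒n2  emit P0@[16:17]
[18] read 'c'  n2⇒n1 (fail-walked)
[19] read 'b'  n1⇒n2  emit P0@[18:19]
[20] read 'b'  n2⇒n3 (fail-walked)
[21] read 'd'  n3⇒n4  emit P1@[20:21]
[22] read 'b'  n4⇒n3 (fail-walked)
[23] read 'd'  n3⇒n4  emit P1@[22:23]
[24] read 'b'  n4⇒n3 (fail-walked)
[25] read 'd'  n3⇒n4  emit P1@[24:25]
[26] read 'b'  n4⇒n3 (fail-walked)
[27] read 'd'  n3⇒n4  emit P1@[26:27]
[28] read 'e'  n4⇒n0 (fail-walked)
[29] read 'c'  n0⇒n1
[30] read 'b'  n1⇒n2  emit P0@[29:30]
[31] read 'e'  n2⇒n0 (fail-walked)
[32] read 'c'  n0⇒n1
[33] read 'd'  n1⇒n0 (fail-walked)
[34] read 'c'  n0⇒n1
[35] read 'b'  n1⇒n2  emit P0@[34:35]
[36] read 'c'  n2⇒n1 (fail-walked)
[37] read 'b'  n1⇒n2  emit P0@[36:37]
[38] read 'd'  n2⇒n4 (fail-walked)  emit P1@[37:38]
[39] read 'c'  n4⇒n1 (fail-walked)
[40] read 'b'  n1⇒n2  emit P0@[39:40]
[41] read 'e'  n2⇒n0 (fail-walked)
[42] read 'a'  n0⇒n0
[43] read 'e'  n0⇒n0
[44] read 'b'  n0⇒n3
[45] read 'd'  n3⇒n4  emit P1@[44:45]
[46] read 'd'  n4⇒n0 (fail-walked)
[47] read 'd'  n0⇒n0
[48] read 'b'  n0⇒n3
[49] read 'd'  n3⇒n4  emit P1@[48:49]
[50] read 'c'  n4⇒n1 (fail-walked)
[51] read 'b'  n1⇒n2  emit P0@[50:51]
[52] read 'a'  n2⇒n0 (fail-walked)
[53] read 'a'  n0⇒n0
[54] read 'b'  n0⇒n3
[55] read 'e'  n3⇒n0 (fail-walked)
[56] read 'c'  n0⇒n1
[57] read 'c'  n1⇒n1 (fail-walked)
[58] read 'b'  n1⇒n2  emit P0@[57:58]
[59] read 'b'  n2⇒n3 (fail-walked)
[60] read 'c'  n3⇒n1 (fail-walked)
[61] read 'c'  n1⇒n1 (fail-walked)
[62] read 'b'  n1⇒n2  emit P0@[61:62]
[63] read 'c'  n2⇒n1 (fail-walked)
[64] read 'b'  n1⇒n2  emit P0@[63:64]
[65] read 'a'  n2⇒n0 (fail-walked)
[66] read 'c'  n0⇒n1
[67] read 'b'  n1⇒n2  emit P0@[66:67]
[68] read 'a'  n2⇒n0 (fail-walked)
[69] read 'a'  n0⇒n0
[70] read 'b'  n0⇒n3
[71] read 'b'  n3⇒n3 (fail-walked)

All matches (sorted): [[2,0],[4,1],[12,0],[13,1],[17,0],[19,0],[21,1],[23,1],[25,1],[27,1],[30,0],[35,0],[37,0],[38,1],[40,0],[45,1],[49,1],[51,0],[58,0],[62,0],[64,0],[67,0]]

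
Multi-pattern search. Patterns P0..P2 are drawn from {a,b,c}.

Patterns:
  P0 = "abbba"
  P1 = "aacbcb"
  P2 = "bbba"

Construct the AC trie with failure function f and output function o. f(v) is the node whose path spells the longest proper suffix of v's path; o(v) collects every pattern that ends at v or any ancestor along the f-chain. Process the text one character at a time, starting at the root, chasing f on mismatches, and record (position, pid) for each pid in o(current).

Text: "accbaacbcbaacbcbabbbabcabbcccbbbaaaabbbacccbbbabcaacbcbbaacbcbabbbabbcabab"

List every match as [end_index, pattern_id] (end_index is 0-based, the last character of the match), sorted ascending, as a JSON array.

Construct AC machine:
Trie nodes:
  0='ε' goto a→1 b→11
  1='a' goto a→6 b→2
  2='ab' goto b→3
  3='abb' goto b→4
  4='abbb' goto a→5
  5='abbba' goto ·  ←P0
  6='aa' goto c→7
  7='aac' goto b→8
  8='aacb' goto c→9
  9='aacbc' goto b→10
  10='aacbcb' goto ·  ←P1
  11='b' goto b→12
  12='bb' goto b→13
  13='bbb' goto a→14
  14='bbba' goto ·  ←P2

Failure links (BFS by depth):
  fail(1) 'a': from fail(0)=0 chase 'a': 0 ⇒ 0;  out=∅∪out(0)=∅
  fail(11) 'b': from fail(0)=0 chase 'b': 0 ⇒ 0;  out=∅∪out(0)=∅
  fail(2) 'ab': from fail(1)=0 chase 'b': 0 ⇒ 11;  out=∅∪out(11)=∅
  fail(6) 'aa': from fail(1)=0 chase 'a': 0 ⇒ 1;  out=∅∪out(1)=∅
  fail(12) 'bb': from fail(11)=0 chase 'b': 0 ⇒ 11;  out=∅∪out(11)=∅
  fail(3) 'abb': from fail(2)=11 chase 'b': 11 ⇒ 12;  out=∅∪out(12)=∅
  fail(7) 'aac': from fail(6)=1 chase 'c': 1→0 ⇒ 0;  out=∅∪out(0)=∅
  fail(13) 'bbb': from fail(12)=11 chase 'b': 11 ⇒ 12;  out=∅∪out(12)=∅
  fail(4) 'abbb': from fail(3)=12 chase 'b': 12 ⇒ 13;  out=∅∪out(13)=∅
  fail(8) 'aacb': from fail(7)=0 chase 'b': 0 ⇒ 11;  out=∅∪out(11)=∅
  fail(14) 'bbba': from fail(13)=12 chase 'a': 12→11→0 ⇒ 1;  out={2}∪out(1)={2}
  fail(5) 'abbba': from fail(4)=13 chase 'a': 13 ⇒ 14;  out={0}∪out(14)={0,2}
  fail(9) 'aacbc': from fail(8)=11 chase 'c': 11→0 ⇒ 0;  out=∅∪out(0)=∅
  fail(10) 'aacbcb': from fail(9)=0 chase 'b': 0 ⇒ 11;  out={1}∪out(11)={1}

Run:
[0] read 'a'  n0⇒n1
[1] read 'c'  n1⇒n0 ·f
[2] read 'c'  n0⇒n0
[3] read 'b'  n0⇒n11
[4] read 'a'  n11⇒n1 ·f
[5] read 'a'  n1⇒n6
[6] read 'c'  n6⇒n7
[7] read 'b'  n7⇒n8
[8] read 'c'  n8⇒n9
[9] read 'b'  n9⇒n10  emit P1@[4:9]
[10] read 'a'  n10⇒n1 ·f
[11] read 'a'  n1⇒n6
[12] read 'c'  n6⇒n7
[13] read 'b'  n7⇒n8
[14] read 'c'  n8⇒n9
[15] read 'b'  n9⇒n10  emit P1@[10:15]
[16] read 'a'  n10⇒n1 ·f
[17] read 'b'  n1⇒n2
[18] read 'b'  n2⇒n3
[19] read 'b'  n3⇒n4
[20] read 'a'  n4⇒n5  emit P0@[16:20],P2@[17:20]
[21] read 'b'  n5⇒n2 ·f
[22] read 'c'  n2⇒n0 ·f
[23] read 'a'  n0⇒n1
[24] read 'b'  n1⇒n2
[25] read 'b'  n2⇒n3
[26] read 'c'  n3⇒n0 ·f
[27] read 'c'  n0⇒n0
[28] read 'c'  n0⇒n0
[29] read 'b'  n0⇒n11
[30] read 'b'  n11⇒n12
[31] read 'b'  n12⇒n13
[32] read 'a'  n13⇒n14  emit P2@[29:32]
[33] read 'a'  n14⇒n6 ·f
[34] read 'a'  n6⇒n6 ·f
[35] read 'a'  n6⇒n6 ·f
[36] read 'b'  n6⇒n2 ·f
[37] read 'b'  n2⇒n3
[38] read 'b'  n3⇒n4
[39] read 'a'  n4⇒n5  emit P0@[35:39],P2@[36:39]
[40] read 'c'  n5⇒n0 ·f
[41] read 'c'  n0⇒n0
[42] read 'c'  n0⇒n0
[43] read 'b'  n0⇒n11
[44] read 'b'  n11⇒n12
[45] read 'b'  n12⇒n13
[46] read 'a'  n13⇒n14  emit P2@[43:46]
[47] read 'b'  n14⇒n2 ·f
[48] read 'c'  n2⇒n0 ·f
[49] read 'a'  n0⇒n1
[50] read 'a'  n1⇒n6
[51] read 'c'  n6⇒n7
[52] read 'b'  n7⇒n8
[53] read 'c'  n8⇒n9
[54] read 'b'  n9⇒n10  emit P1@[49:54]
[55] read 'b'  n10⇒n12 ·f
[56] read 'a'  n12⇒n1 ·f
[57] read 'a'  n1⇒n6
[58] read 'c'  n6⇒n7
[59] read 'b'  n7⇒n8
[60] read 'c'  n8⇒n9
[61] read 'b'  n9⇒n10  emit P1@[56:61]
[62] read 'a'  n10⇒n1 ·f
[63] read 'b'  n1⇒n2
[64] read 'b'  n2⇒n3
[65] read 'b'  n3⇒n4
[66] read 'a'  n4⇒n5  emit P0@[62:66],P2@[63:66]
[67] read 'b'  n5⇒n2 ·f
[68] read 'b'  n2⇒n3
[69] read 'c'  n3⇒n0 ·f
[70] read 'a'  n0⇒n1
[71] read 'b'  n1⇒n2
[72] read 'a'  n2⇒n1 ·f
[73] read 'b'  n1⇒n2

Matches: [[9,1],[15,1],[20,0],[20,2],[32,2],[39,0],[39,2],[46,2],[54,1],[61,1],[66,0],[66,2]]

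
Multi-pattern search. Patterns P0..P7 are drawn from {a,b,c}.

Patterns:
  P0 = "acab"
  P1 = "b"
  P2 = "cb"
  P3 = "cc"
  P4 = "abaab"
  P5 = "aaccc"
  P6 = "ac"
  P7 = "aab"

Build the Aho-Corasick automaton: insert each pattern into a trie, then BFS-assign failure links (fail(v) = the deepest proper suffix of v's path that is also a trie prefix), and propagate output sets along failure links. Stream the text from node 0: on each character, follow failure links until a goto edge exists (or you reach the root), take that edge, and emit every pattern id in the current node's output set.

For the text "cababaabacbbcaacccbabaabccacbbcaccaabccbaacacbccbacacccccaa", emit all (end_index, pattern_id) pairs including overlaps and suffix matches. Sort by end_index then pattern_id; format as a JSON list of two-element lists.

Construct AC machine:
Trie (insert patterns):
  n0 'ε': a→1 b→5 c→6
  n1 'a': a→13 b→9 c→2
  n2 'ac': a→3  [P6 ends]
  n3 'aca': b→4
  n4 'acab': ·  [P0 ends]
  n5 'b': ·  [P1 ends]
  n6 'c': b→7 c→8
  n7 'cb': ·  [P2 ends]
  n8 'cc': ·  [P3 ends]
  n9 'ab': a→10
  n10 'aba': a→11
  n11 'abaa': b→12
  n12 'abaab': ·  [P4 ends]
  n13 'aa': b→17 c→14
  n14 'aac': c→15
  n15 'aacc': c→16
  n16 'aaccc': ·  [P5 ends]
  n17 'aab': ·  [P7 ends]

Failure links (BFS by depth):
  n1('a'): parent n0 fail=0; on 'a' 0 → fail=0;  out ∅∪∅=∅
  n5('b'): parent n0 fail=0; on 'b' 0 → fail=0;  out {1}∪∅={1}
  n6('c'): parent n0 fail=0; on 'c' 0 → fail=0;  out ∅∪∅=∅
  n2('ac'): parent n1 fail=0; on 'c' 0 → fail=6;  out {6}∪∅={6}
  n7('cb'): parent n6 fail=0; on 'b' 0 → fail=5;  out {2}∪{1}={1,2}
  n8('cc'): parent n6 fail=0; on 'c' 0 → fail=6;  out {3}∪∅={3}
  n9('ab'): parent n1 fail=0; on 'b' 0 → fail=5;  out ∅∪{1}={1}
  n13('aa'): parent n1 fail=0; on 'a' 0 → fail=1;  out ∅∪∅=∅
  n3('aca'): parent n2 fail=6; on 'a' 6→0 → fail=1;  out ∅∪∅=∅
  n10('aba'): parent n9 fail=5; on 'a' 5→0 → fail=1;  out ∅∪∅=∅
  n14('aac'): parent n13 fail=1; on 'c' 1 → fail=2;  out ∅∪{6}={6}
  n17('aab'): parent n13 fail=1; on 'b' 1 → fail=9;  out {7}∪{1}={1,7}
  n4('acab'): parent n3 fail=1; on 'b' 1 → fail=9;  out {0}∪{1}={0,1}
  n11('abaa'): parent n10 fail=1; on 'a' 1 → fail=13;  out ∅∪∅=∅
  n15('aacc'): parent n14 fail=2; on 'c' 2→6 → fail=8;  out ∅∪{3}={3}
  n12('abaab'): parent n11 fail=13; on 'b' 13 → fail=17;  out {4}∪{1,7}={1,4,7}
  n16('aaccc'): parent n15 fail=8; on 'c' 8→6 → fail=8;  out {5}∪{3}={3,5}

Run:
[0] read 'c'  n0⇒n6
[1] read 'a'  n6⇒n1 ·f
[2] read 'b'  n1⇒n9  emit P1@[2:2]
[3] read 'a'  n9⇒n10
[4] read 'b'  n10⇒n9 ·f  emit P1@[4:4]
[5] read 'a'  n9⇒n10
[6] read 'a'  n10⇒n11
[7] read 'b'  n11⇒n12  emit P1@[7:7],P4@[3:7],P7@[5:7]
[8] read 'a'  n12⇒n10 ·f
[9] read 'c'  n10⇒n2 ·f  emit P6@[8:9]
[10] read 'b'  n2⇒n7 ·f  emit P1@[10:10],P2@[9:10]
[11] read 'b'  n7⇒n5 ·f  emit P1@[11:11]
[12] read 'c'  n5⇒n6 ·f
[13] read 'a'  n6⇒n1 ·f
[14] read 'a'  n1⇒n13
[15] read 'c'  n13⇒n14  emit P6@[14:15]
[16] read 'c'  n14⇒n15  emit P3@[15:16]
[17] read 'c'  n15⇒n16  emit P3@[16:17],P5@[13:17]
[18] read 'b'  n16⇒n7 ·f  emit P1@[18:18],P2@[17:18]
[19] read 'a'  n7⇒n1 ·f
[20] read 'b'  n1⇒n9  emit P1@[20:20]
[21] read 'a'  n9⇒n10
[22] read 'a'  n10⇒n11
[23] read 'b'  n11⇒n12  emit P1@[23:23],P4@[19:23],P7@[21:23]
[24] read 'c'  n12⇒n6 ·f
[25] read 'c'  n6⇒n8  emit P3@[24:25]
[26] read 'a'  n8⇒n1 ·f
[27] read 'c'  n1⇒n2  emit P6@[26:27]
[28] read 'b'  n2⇒n7 ·f  emit P1@[28:28],P2@[27:28]
[29] read 'b'  n7⇒n5 ·f  emit P1@[29:29]
[30] read 'c'  n5⇒n6 ·f
[31] read 'a'  n6⇒n1 ·f
[32] read 'c'  n1⇒n2  emit P6@[31:32]
[33] read 'c'  n2⇒n8 ·f  emit P3@[32:33]
[34] read 'a'  n8⇒n1 ·f
[35] read 'a'  n1⇒n13
[36] read 'b'  n13⇒n17  emit P1@[36:36],P7@[34:36]
[37] read 'c'  n17⇒n6 ·f
[38] read 'c'  n6⇒n8  emit P3@[37:38]
[39] read 'b'  n8⇒n7 ·f  emit P1@[39:39],P2@[38:39]
[40] read 'a'  n7⇒n1 ·f
[41] read 'a'  n1⇒n13
[42] read 'c'  n13⇒n14  emit P6@[41:42]
[43] read 'a'  n14⇒n3 ·f
[44] read 'c'  n3⇒n2 ·f  emit P6@[43:44]
[45] read 'b'  n2⇒n7 ·f  emit P1@[45:45],P2@[44:45]
[46] read 'c'  n7⇒n6 ·f
[47] read 'c'  n6⇒n8  emit P3@[46:47]
[48] read 'b'  n8⇒n7 ·f  emit P1@[48:48],P2@[47:48]
[49] read 'a'  n7⇒n1 ·f
[50] read 'c'  n1⇒n2  emit P6@[49:50]
[51] read 'a'  n2⇒n3
[52] read 'c'  n3⇒n2 ·f  emit P6@[51:52]
[53] read 'c'  n2⇒n8 ·f  emit P3@[52:53]
[54] read 'c'  n8⇒n8 ·f  emit P3@[53:54]
[55] read 'c'  n8⇒n8 ·f  emit P3@[54:55]
[56] read 'c'  n8⇒n8 ·f  emit P3@[55:56]
[57] read 'a'  n8⇒n1 ·f
[58] read 'a'  n1⇒n13

All matches (sorted): [[2,1],[4,1],[7,1],[7,4],[7,7],[9,6],[10,1],[10,2],[11,1],[15,6],[16,3],[17,3],[17,5],[18,1],[18,2],[20,1],[23,1],[23,4],[23,7],[25,3],[27,6],[28,1],[28,2],[29,1],[32,6],[33,3],[36,1],[36,7],[38,3],[39,1],[39,2],[42,6],[44,6],[45,1],[45,2],[47,3],[48,1],[48,2],[50,6],[52,6],[53,3],[54,3],[55,3],[56,3]]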